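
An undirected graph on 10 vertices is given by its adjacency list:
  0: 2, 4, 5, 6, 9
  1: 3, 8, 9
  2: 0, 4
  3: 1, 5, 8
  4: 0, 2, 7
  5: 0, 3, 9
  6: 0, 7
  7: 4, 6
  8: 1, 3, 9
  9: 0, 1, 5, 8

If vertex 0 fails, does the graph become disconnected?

Deleting 0 raises the number of components from 1 to 2, so 0 is a cut vertex.

Yes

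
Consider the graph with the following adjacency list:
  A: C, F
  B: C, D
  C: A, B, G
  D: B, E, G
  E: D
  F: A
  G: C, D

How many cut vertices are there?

Removing A increases the component count from 1 to 2, so A is a cut vertex.
Removing C increases the component count from 1 to 2, so C is a cut vertex.
Removing D increases the component count from 1 to 2, so D is a cut vertex.
By contrast removing E leaves 1 component; it is not a cut vertex. No other vertex is a cut vertex either.

3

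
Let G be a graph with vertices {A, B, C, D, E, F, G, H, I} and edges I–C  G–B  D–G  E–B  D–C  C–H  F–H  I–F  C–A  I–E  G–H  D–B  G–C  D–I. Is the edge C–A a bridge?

Yes

Removing C–A leaves no path between C and A: the component count goes from 1 to 2. So it is a bridge.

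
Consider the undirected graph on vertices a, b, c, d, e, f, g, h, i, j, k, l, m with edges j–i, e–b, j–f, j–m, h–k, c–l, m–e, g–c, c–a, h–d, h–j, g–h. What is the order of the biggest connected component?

13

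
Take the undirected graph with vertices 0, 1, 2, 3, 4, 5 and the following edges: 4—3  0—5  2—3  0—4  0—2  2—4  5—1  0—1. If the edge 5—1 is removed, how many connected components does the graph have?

1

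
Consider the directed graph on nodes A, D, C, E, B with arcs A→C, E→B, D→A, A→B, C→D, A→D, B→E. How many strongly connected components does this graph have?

{A, C, D} are all mutually reachable — one SCC of size 3.
{B, E} are all mutually reachable — one SCC of size 2.
That gives 2 strongly connected components.

2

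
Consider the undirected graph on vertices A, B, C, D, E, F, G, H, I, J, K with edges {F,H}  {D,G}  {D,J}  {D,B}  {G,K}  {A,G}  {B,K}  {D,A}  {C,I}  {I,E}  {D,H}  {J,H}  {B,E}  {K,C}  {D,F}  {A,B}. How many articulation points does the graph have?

1

Removing D increases the component count from 1 to 2, so D is a cut vertex.
By contrast removing H leaves 1 component; it is not a cut vertex. No other vertex is a cut vertex either.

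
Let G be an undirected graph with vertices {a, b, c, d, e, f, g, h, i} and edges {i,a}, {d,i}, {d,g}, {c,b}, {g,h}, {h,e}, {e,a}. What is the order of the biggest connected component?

f is isolated — a component by itself.
Starting from b we can reach b, c. That is one component of size 2.
Starting from a we can reach a, d, e, g, h, i. That is one component of size 6.
The largest has 6 vertices.

6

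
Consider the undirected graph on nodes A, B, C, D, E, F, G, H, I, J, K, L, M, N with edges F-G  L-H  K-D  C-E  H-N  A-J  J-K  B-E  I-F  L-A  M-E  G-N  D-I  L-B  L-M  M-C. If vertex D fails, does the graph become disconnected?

No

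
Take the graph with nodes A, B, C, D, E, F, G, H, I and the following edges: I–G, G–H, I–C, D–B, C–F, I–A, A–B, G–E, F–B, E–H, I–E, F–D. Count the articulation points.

Removing I increases the component count from 1 to 2, so I is a cut vertex.
By contrast removing G leaves 1 component; it is not a cut vertex. No other vertex is a cut vertex either.

1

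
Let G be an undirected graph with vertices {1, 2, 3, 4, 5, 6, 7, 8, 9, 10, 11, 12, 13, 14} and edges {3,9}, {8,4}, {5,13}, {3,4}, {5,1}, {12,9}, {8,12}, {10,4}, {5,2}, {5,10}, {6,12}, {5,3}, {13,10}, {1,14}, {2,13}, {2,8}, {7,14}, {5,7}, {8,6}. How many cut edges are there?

0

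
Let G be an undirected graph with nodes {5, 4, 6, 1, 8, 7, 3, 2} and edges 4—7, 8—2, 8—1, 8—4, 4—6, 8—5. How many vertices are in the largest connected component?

7

3 is isolated — a component by itself.
Starting from 1 we can reach 1, 2, 4, 5, 6, 7, 8. That is one component of size 7.
The largest has 7 vertices.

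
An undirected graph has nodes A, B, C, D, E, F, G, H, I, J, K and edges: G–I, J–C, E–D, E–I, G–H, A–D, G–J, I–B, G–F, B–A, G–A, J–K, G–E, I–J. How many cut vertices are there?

2

Removing G increases the component count from 1 to 3, so G is a cut vertex.
Removing J increases the component count from 1 to 3, so J is a cut vertex.
By contrast removing E leaves 1 component; it is not a cut vertex. No other vertex is a cut vertex either.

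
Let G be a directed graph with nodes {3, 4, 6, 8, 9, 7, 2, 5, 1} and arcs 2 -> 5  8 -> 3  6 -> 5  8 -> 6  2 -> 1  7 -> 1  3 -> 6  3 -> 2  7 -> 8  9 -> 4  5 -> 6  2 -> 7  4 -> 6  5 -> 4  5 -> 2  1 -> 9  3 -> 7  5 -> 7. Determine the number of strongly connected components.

1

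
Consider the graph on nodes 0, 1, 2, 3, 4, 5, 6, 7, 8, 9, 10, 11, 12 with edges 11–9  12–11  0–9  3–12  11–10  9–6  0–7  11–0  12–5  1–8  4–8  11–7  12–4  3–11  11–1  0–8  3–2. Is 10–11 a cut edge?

Removing 10–11 leaves no path between 10 and 11: the component count goes from 1 to 2. So it is a bridge.

Yes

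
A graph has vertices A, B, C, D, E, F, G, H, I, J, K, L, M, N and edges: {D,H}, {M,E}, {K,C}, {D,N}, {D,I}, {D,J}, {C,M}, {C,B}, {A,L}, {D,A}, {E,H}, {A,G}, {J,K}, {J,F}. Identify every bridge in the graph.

A-D, A-G, A-L, B-C, D-I, D-N, F-J

The edges on the cycle D-J-K-C-M-E-H-D are not bridges since each lies on that cycle.
But removing G—A disconnects G from A; removing C—B disconnects C from B; removing D—A disconnects D from A; removing D—N disconnects D from N — these are bridges.
In total 7 edges are bridges.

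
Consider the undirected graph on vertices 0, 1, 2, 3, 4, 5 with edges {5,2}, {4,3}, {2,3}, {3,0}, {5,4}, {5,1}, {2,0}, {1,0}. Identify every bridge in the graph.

none

The edges on the cycle 5-4-3-2-5 are not bridges since each lies on that cycle.
Every edge lies on some cycle, so there are no bridges.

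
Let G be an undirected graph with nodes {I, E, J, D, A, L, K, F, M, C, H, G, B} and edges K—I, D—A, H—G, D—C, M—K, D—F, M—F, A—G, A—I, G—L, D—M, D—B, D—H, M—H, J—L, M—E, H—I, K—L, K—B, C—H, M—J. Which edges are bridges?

E-M

The edges on the cycle D-C-H-G-L-K-M-D are not bridges since each lies on that cycle.
But removing M—E disconnects M from E — this is a bridge.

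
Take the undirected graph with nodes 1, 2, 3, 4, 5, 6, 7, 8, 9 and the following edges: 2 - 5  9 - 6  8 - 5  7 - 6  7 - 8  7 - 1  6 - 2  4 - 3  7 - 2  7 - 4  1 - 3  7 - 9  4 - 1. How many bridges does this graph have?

The edges on the cycle 7-8-5-2-7 are not bridges since each lies on that cycle.
Every edge lies on some cycle, so there are no bridges.

0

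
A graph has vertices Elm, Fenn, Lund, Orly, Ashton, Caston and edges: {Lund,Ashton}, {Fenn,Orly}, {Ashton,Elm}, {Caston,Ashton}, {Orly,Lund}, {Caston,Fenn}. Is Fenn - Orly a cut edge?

After removing Fenn - Orly, the path Fenn-Caston-Ashton-Lund-Orly still connects them, so the edge is not a bridge.

No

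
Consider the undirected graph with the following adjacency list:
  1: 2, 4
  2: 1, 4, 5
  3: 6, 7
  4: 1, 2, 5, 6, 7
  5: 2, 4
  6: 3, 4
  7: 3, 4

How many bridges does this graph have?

0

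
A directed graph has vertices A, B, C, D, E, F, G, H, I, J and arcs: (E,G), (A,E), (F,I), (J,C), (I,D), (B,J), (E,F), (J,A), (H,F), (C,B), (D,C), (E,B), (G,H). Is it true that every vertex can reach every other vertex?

From I we can reach every vertex (A, B, C, D, E, F, G, H, I, J), and every vertex can reach I (A, B, C, D, E, F, G, H, I, J). So the whole graph is one strongly connected component.

Yes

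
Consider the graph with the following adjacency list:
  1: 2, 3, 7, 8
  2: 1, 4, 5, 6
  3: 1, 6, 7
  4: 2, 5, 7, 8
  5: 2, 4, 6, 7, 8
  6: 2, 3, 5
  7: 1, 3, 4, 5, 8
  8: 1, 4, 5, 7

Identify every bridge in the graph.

The edges on the cycle 5-6-3-7-5 are not bridges since each lies on that cycle.
Every edge lies on some cycle, so there are no bridges.

none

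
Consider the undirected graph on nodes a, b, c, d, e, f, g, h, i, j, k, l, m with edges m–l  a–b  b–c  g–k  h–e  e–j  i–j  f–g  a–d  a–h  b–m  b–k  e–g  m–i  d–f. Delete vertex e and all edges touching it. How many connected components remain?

1

With e gone, the remaining components are: {a, b, c, d, f, g, h, i, j, k, l, m}.
That is 1 component.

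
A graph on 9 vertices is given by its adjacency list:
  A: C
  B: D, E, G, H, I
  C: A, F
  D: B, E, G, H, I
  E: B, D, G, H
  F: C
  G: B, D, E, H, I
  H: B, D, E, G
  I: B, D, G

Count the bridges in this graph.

2

The edges on the cycle I-D-H-B-I are not bridges since each lies on that cycle.
But removing A-C disconnects A from C; removing F-C disconnects F from C — these are bridges.
That makes 2 bridges.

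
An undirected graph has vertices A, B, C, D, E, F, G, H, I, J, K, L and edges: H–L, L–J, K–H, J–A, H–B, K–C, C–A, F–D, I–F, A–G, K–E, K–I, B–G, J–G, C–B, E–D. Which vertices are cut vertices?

K

Removing K increases the component count from 1 to 2, so K is a cut vertex.
By contrast removing F leaves 1 component; it is not a cut vertex. No other vertex is a cut vertex either.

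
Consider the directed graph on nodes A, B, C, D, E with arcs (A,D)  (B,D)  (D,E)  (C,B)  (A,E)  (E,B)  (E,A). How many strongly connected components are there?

2

{A, B, D, E} are all mutually reachable — one SCC of size 4.
{C} is an SCC by itself.
That gives 2 strongly connected components.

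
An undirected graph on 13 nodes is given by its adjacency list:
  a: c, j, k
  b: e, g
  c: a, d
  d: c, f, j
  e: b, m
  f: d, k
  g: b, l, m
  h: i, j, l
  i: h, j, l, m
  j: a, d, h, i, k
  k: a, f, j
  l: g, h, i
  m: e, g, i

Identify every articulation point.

Removing j increases the component count from 1 to 2, so j is a cut vertex.
By contrast removing b leaves 1 component; it is not a cut vertex. No other vertex is a cut vertex either.

j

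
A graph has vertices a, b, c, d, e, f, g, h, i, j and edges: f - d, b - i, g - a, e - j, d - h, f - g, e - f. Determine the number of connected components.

3

c is isolated — a component by itself.
Starting from b we can reach b, i. That is one component of size 2.
Starting from a we can reach a, d, e, f, g, h, j. That is one component of size 7.
Total: 3 components.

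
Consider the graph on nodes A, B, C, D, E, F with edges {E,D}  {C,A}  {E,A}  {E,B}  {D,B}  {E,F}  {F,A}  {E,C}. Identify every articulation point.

E

Removing E increases the component count from 1 to 2, so E is a cut vertex.
By contrast removing F leaves 1 component; it is not a cut vertex. No other vertex is a cut vertex either.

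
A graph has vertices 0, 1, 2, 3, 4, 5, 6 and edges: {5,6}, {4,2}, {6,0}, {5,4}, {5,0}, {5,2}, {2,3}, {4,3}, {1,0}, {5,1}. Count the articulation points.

1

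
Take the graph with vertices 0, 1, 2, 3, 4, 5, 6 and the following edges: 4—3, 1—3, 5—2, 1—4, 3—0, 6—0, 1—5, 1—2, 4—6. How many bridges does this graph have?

0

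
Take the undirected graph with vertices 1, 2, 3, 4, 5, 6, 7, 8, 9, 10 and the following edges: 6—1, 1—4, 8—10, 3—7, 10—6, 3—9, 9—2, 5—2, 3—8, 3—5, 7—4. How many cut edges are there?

The edges on the cycle 3-5-2-9-3 are not bridges since each lies on that cycle.
Every edge lies on some cycle, so there are no bridges.

0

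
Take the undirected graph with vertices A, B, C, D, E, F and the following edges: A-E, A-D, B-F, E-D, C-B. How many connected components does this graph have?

2

Starting from A we can reach A, D, E. That is one component of size 3.
Starting from B we can reach B, C, F. That is one component of size 3.
Total: 2 components.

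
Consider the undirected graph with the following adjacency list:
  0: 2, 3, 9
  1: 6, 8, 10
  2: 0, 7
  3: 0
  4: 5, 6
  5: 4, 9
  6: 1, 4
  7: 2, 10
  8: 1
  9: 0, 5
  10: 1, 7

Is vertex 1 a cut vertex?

Yes

Deleting 1 raises the number of components from 1 to 2, so 1 is a cut vertex.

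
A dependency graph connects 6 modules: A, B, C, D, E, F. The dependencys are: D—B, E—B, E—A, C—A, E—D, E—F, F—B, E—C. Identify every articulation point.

Removing E increases the component count from 1 to 2, so E is a cut vertex.
By contrast removing C leaves 1 component; it is not a cut vertex. No other vertex is a cut vertex either.

E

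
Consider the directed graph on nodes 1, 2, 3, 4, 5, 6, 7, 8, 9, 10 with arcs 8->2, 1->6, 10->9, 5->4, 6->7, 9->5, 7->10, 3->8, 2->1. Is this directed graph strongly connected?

There is no directed path from 1 to 2, so the graph is not strongly connected.

No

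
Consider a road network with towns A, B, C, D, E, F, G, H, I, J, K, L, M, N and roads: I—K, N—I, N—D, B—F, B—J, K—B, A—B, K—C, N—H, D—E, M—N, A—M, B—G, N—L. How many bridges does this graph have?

The edges on the cycle A-M-N-I-K-B-A are not bridges since each lies on that cycle.
But removing J—B disconnects J from B; removing N—D disconnects N from D; removing B—F disconnects B from F; removing D—E disconnects D from E — these are bridges.
In total 8 edges are bridges.

8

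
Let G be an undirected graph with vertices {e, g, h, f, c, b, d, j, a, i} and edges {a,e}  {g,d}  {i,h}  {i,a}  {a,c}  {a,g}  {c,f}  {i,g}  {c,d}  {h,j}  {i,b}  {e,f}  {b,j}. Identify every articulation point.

i

Removing i increases the component count from 1 to 2, so i is a cut vertex.
By contrast removing a leaves 1 component; it is not a cut vertex. No other vertex is a cut vertex either.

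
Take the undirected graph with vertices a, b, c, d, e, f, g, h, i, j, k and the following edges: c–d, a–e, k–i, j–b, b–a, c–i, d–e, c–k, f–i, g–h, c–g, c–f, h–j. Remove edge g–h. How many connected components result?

g and h are still connected via g-c-d-e-a-b-j-h, so the component count stays at 1.

1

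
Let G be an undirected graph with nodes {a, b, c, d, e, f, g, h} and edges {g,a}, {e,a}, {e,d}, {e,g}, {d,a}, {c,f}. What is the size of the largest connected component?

h is isolated — a component by itself.
b is isolated — a component by itself.
Starting from c we can reach c, f. That is one component of size 2.
Starting from a we can reach a, d, e, g. That is one component of size 4.
The largest has 4 vertices.

4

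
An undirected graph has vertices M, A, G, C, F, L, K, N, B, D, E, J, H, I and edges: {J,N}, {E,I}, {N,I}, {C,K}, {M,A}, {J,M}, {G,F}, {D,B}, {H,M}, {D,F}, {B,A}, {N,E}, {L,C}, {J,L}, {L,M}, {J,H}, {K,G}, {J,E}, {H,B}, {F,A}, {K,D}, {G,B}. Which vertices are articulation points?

Removing J increases the component count from 1 to 2, so J is a cut vertex.
By contrast removing E leaves 1 component; it is not a cut vertex. No other vertex is a cut vertex either.

J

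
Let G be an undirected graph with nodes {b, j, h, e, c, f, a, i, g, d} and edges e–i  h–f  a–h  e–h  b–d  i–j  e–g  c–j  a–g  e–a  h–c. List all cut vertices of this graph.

h

Removing h increases the component count from 2 to 3, so h is a cut vertex.
By contrast removing g leaves 2 components; it is not a cut vertex. No other vertex is a cut vertex either.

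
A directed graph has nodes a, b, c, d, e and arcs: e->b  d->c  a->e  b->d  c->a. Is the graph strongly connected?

Yes

From b we can reach every vertex (a, b, c, d, e), and every vertex can reach b (a, b, c, d, e). So the whole graph is one strongly connected component.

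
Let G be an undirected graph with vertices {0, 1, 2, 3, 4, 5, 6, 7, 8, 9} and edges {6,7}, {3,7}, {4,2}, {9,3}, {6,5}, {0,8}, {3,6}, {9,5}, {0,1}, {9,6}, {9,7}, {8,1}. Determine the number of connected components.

Starting from 2 we can reach 2, 4. That is one component of size 2.
Starting from 0 we can reach 0, 1, 8. That is one component of size 3.
Starting from 3 we can reach 3, 5, 6, 7, 9. That is one component of size 5.
Total: 3 components.

3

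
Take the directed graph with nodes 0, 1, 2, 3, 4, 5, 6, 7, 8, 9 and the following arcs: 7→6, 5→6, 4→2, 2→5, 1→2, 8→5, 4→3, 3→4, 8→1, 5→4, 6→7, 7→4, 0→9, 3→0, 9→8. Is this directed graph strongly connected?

From 0 we can reach every vertex (0, 1, 2, 3, 4, 5, 6, 7, 8, 9), and every vertex can reach 0 (0, 1, 2, 3, 4, 5, 6, 7, 8, 9). So the whole graph is one strongly connected component.

Yes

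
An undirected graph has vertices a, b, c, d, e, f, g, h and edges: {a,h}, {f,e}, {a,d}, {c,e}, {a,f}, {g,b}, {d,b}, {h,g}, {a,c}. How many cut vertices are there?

Removing a increases the component count from 1 to 2, so a is a cut vertex.
By contrast removing e leaves 1 component; it is not a cut vertex. No other vertex is a cut vertex either.

1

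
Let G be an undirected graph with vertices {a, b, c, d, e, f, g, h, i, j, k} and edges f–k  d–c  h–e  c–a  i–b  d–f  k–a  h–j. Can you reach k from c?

From c we can reach a, c, d, f, k, which includes k.

Yes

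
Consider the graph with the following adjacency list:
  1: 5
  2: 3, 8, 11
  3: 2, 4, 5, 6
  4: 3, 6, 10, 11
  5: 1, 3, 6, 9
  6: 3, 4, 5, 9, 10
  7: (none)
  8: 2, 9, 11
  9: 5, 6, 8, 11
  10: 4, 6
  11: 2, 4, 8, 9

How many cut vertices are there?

1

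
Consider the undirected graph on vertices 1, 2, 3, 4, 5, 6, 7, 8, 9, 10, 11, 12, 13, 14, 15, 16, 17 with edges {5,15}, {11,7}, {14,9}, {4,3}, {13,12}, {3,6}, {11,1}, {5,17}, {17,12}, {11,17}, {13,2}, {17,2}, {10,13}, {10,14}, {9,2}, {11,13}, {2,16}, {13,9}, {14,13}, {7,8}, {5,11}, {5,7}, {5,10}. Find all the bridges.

1-11, 15-5, 16-2, 3-4, 3-6, 7-8

The edges on the cycle 5-10-14-9-13-11-5 are not bridges since each lies on that cycle.
But removing 1—11 disconnects 1 from 11; removing 8—7 disconnects 8 from 7; removing 16—2 disconnects 16 from 2; removing 6—3 disconnects 6 from 3 — these are bridges.
In total 6 edges are bridges.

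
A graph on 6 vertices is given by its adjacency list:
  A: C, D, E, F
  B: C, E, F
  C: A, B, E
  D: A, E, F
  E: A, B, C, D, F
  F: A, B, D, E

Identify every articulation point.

none

Removing B, for instance, still leaves 1 component. No single vertex removal increases the component count — the graph has no articulation points.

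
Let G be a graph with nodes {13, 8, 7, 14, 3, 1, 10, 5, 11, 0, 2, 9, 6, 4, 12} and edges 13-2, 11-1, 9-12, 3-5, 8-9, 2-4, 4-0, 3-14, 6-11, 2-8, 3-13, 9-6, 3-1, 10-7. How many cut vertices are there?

Removing 2 increases the component count from 2 to 3, so 2 is a cut vertex.
Removing 3 increases the component count from 2 to 4, so 3 is a cut vertex.
Removing 4 increases the component count from 2 to 3, so 4 is a cut vertex.
Likewise 9 is a cut vertex.
By contrast removing 7 leaves 2 components; it is not a cut vertex. No other vertex is a cut vertex either.

4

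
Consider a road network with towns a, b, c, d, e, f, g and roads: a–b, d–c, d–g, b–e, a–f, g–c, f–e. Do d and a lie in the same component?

No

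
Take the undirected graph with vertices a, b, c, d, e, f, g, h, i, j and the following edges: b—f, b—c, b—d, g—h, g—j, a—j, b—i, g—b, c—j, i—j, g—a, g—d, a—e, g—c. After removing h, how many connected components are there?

With h gone, the remaining components are: {a, b, c, d, e, f, g, i, j}.
That is 1 component.

1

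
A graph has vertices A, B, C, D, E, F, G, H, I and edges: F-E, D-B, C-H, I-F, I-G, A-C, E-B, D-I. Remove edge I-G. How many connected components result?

3

Before removal there are 2 components.
I-G is a bridge — removing it separates I's side from G's side.
After removal: 3 components.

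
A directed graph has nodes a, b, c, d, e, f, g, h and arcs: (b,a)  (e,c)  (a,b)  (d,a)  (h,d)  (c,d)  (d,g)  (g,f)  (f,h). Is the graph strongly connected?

There is no directed path from c to e, so the graph is not strongly connected.

No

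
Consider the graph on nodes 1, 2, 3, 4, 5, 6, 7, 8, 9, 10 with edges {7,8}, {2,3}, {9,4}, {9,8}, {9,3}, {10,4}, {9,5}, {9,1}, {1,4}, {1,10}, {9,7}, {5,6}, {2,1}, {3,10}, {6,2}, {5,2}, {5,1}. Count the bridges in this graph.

The edges on the cycle 5-6-2-5 are not bridges since each lies on that cycle.
Every edge lies on some cycle, so there are no bridges.

0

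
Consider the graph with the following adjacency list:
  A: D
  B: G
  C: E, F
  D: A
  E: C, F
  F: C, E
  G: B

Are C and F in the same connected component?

From C we can reach C, E, F, which includes F.

Yes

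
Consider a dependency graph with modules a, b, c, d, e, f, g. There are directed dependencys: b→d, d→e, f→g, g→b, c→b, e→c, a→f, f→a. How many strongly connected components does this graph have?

3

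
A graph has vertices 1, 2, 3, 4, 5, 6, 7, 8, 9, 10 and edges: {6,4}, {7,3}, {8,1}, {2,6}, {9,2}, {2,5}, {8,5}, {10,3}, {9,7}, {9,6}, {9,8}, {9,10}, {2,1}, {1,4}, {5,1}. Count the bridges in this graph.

The edges on the cycle 9-10-3-7-9 are not bridges since each lies on that cycle.
Every edge lies on some cycle, so there are no bridges.

0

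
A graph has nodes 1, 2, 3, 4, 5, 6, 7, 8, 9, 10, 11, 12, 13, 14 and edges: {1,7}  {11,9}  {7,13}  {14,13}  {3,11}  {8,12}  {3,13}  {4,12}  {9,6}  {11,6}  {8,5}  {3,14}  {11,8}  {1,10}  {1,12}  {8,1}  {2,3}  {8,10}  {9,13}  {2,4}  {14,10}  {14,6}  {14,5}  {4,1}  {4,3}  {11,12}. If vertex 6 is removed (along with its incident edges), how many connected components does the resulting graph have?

With 6 gone, the remaining components are: {1, 2, 3, 4, 5, 7, 8, 9, 10, 11, 12, 13, 14}.
That is 1 component.

1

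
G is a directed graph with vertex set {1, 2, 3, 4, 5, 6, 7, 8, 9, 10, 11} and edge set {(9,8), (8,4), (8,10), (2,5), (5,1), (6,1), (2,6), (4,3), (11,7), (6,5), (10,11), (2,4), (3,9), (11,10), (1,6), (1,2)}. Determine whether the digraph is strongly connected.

There is no directed path from 11 to 6, so the graph is not strongly connected.

No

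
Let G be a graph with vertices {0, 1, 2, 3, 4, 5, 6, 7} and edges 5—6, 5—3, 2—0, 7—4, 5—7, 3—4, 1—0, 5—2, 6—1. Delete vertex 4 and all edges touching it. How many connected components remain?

With 4 gone, the remaining components are: {0, 1, 2, 3, 5, 6, 7}.
That is 1 component.

1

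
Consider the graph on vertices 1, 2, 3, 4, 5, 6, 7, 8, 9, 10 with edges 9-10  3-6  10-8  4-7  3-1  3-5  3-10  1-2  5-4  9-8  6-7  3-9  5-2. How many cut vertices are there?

1

Removing 3 increases the component count from 1 to 2, so 3 is a cut vertex.
By contrast removing 8 leaves 1 component; it is not a cut vertex. No other vertex is a cut vertex either.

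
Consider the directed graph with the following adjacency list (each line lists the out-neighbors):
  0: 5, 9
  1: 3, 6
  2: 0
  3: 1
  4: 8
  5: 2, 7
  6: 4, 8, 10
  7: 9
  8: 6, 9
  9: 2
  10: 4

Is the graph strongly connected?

No

There is no directed path from 5 to 6, so the graph is not strongly connected.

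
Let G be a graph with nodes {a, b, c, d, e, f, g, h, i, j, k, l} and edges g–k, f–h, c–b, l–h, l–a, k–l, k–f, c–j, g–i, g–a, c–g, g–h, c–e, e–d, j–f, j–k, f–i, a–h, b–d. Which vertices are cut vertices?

c

Removing c increases the component count from 1 to 2, so c is a cut vertex.
By contrast removing i leaves 1 component; it is not a cut vertex. No other vertex is a cut vertex either.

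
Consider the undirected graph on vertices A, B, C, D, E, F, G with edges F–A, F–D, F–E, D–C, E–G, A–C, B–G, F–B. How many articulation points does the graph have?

Removing F increases the component count from 1 to 2, so F is a cut vertex.
By contrast removing G leaves 1 component; it is not a cut vertex. No other vertex is a cut vertex either.

1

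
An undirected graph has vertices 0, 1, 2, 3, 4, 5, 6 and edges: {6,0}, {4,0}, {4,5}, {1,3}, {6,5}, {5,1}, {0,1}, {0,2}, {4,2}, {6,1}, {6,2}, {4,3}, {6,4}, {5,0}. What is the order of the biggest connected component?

7

Starting from 0 we can reach 0, 1, 2, 3, 4, 5, 6. That is one component of size 7.
The largest has 7 vertices.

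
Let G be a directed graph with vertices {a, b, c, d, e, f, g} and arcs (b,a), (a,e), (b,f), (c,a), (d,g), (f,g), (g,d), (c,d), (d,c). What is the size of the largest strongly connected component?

3

{c, d, g} are all mutually reachable — one SCC of size 3.
{e} is an SCC by itself.
{a} is an SCC by itself.
{b} is an SCC by itself.
{f} is an SCC by itself.
The largest has 3 vertices.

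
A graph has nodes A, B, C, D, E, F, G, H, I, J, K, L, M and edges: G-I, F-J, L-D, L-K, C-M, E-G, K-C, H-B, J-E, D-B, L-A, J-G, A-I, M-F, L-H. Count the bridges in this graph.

The edges on the cycle L-D-B-H-L are not bridges since each lies on that cycle.
Every edge lies on some cycle, so there are no bridges.

0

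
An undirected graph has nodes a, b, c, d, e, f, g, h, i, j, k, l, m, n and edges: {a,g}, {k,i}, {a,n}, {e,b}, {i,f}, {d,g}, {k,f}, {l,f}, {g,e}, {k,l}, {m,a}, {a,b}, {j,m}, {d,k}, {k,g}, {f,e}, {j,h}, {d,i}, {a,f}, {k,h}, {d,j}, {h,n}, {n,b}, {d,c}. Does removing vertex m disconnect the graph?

Deleting m leaves 1 component (was 1) (its neighbors a, j remain connected to each other), so m is not a cut vertex.

No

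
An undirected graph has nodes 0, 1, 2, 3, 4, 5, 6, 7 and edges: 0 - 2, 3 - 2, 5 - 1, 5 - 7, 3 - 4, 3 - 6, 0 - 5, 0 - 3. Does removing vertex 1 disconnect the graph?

No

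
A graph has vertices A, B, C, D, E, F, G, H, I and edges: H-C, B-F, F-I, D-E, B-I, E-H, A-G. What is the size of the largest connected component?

Starting from A we can reach A, G. That is one component of size 2.
Starting from B we can reach B, F, I. That is one component of size 3.
Starting from C we can reach C, D, E, H. That is one component of size 4.
The largest has 4 vertices.

4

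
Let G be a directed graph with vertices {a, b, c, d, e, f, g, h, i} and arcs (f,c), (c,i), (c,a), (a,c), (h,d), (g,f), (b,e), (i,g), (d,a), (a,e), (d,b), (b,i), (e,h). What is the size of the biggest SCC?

9

{a, b, c, d, e, f, g, h, i} are all mutually reachable — one SCC of size 9.
The largest has 9 vertices.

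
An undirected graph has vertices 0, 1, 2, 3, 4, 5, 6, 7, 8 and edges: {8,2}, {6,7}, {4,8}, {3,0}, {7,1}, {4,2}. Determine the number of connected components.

5 is isolated — a component by itself.
Starting from 0 we can reach 0, 3. That is one component of size 2.
Starting from 1 we can reach 1, 6, 7. That is one component of size 3.
Starting from 2 we can reach 2, 4, 8. That is one component of size 3.
Total: 4 components.

4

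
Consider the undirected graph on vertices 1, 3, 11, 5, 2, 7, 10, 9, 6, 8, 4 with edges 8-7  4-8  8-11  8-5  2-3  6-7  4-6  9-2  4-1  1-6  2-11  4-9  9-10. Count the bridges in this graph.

The edges on the cycle 4-9-2-11-8-4 are not bridges since each lies on that cycle.
But removing 3-2 disconnects 3 from 2; removing 10-9 disconnects 10 from 9; removing 8-5 disconnects 8 from 5 — these are bridges.
That makes 3 bridges.

3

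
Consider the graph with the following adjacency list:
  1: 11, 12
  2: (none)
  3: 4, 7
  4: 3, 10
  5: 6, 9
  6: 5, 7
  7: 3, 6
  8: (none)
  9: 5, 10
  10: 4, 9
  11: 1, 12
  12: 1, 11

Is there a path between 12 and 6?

The component containing 12 is {1, 11, 12}, and 6 is not in it.

No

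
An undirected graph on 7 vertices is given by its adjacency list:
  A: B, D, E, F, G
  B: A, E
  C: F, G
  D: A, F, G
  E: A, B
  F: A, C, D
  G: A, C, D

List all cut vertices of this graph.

A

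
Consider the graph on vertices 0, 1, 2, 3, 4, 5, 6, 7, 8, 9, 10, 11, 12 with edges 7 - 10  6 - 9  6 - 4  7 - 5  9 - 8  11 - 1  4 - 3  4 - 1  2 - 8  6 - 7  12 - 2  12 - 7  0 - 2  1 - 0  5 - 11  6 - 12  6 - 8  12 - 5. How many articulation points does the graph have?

Removing 4 increases the component count from 1 to 2, so 4 is a cut vertex.
Removing 7 increases the component count from 1 to 2, so 7 is a cut vertex.
By contrast removing 1 leaves 1 component; it is not a cut vertex. No other vertex is a cut vertex either.

2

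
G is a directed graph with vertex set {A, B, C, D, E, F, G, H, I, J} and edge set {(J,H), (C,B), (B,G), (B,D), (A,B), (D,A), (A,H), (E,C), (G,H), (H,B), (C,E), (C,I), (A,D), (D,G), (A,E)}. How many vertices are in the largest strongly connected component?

{A, B, C, D, E, G, H} are all mutually reachable — one SCC of size 7.
{F} is an SCC by itself.
{I} is an SCC by itself.
{J} is an SCC by itself.
The largest has 7 vertices.

7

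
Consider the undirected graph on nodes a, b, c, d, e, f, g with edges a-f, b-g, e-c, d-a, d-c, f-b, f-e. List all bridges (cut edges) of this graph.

b-f, b-g

The edges on the cycle d-a-f-e-c-d are not bridges since each lies on that cycle.
But removing b-g disconnects b from g; removing f-b disconnects f from b — these are bridges.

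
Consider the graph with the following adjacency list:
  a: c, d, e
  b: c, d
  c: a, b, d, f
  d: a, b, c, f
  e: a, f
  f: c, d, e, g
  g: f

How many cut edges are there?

The edges on the cycle f-e-a-d-f are not bridges since each lies on that cycle.
But removing g-f disconnects g from f — this is a bridge.

1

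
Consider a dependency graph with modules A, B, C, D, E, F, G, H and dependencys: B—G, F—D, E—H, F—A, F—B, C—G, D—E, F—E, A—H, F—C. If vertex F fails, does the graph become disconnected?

Yes

Deleting F raises the number of components from 1 to 2, so F is a cut vertex.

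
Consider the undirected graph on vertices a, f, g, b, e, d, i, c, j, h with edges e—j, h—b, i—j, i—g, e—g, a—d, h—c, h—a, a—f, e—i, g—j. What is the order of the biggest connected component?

6

Starting from e we can reach e, g, i, j. That is one component of size 4.
Starting from a we can reach a, b, c, d, f, h. That is one component of size 6.
The largest has 6 vertices.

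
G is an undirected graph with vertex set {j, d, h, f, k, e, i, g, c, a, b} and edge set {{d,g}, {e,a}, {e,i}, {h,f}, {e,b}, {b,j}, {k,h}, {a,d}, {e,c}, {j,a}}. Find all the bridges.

The edges on the cycle e-b-j-a-e are not bridges since each lies on that cycle.
But removing h–f disconnects h from f; removing k–h disconnects k from h; removing e–c disconnects e from c; removing d–g disconnects d from g — these are bridges.
In total 6 edges are bridges.

a-d, c-e, d-g, e-i, f-h, h-k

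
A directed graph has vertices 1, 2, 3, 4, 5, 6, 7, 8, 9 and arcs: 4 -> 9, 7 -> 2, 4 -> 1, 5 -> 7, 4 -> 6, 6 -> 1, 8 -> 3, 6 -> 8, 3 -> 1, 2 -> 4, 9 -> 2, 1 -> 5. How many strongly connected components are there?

{1, 2, 3, 4, 5, 6, 7, 8, 9} are all mutually reachable — one SCC of size 9.
That gives 1 strongly connected component.

1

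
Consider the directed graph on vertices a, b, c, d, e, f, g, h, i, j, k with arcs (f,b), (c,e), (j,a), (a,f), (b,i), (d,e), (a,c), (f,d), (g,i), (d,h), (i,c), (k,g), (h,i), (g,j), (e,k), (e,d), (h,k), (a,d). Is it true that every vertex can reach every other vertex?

Yes

From h we can reach every vertex (a, b, c, d, e, f, g, h, i, j, k), and every vertex can reach h (a, b, c, d, e, f, g, h, i, j, k). So the whole graph is one strongly connected component.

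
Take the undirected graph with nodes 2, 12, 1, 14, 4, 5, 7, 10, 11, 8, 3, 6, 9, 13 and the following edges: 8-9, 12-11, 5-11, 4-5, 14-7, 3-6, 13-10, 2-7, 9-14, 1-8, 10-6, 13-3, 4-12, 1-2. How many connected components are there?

Starting from 3 we can reach 3, 6, 10, 13. That is one component of size 4.
Starting from 4 we can reach 4, 5, 11, 12. That is one component of size 4.
Starting from 1 we can reach 1, 2, 7, 8, 9, 14. That is one component of size 6.
Total: 3 components.

3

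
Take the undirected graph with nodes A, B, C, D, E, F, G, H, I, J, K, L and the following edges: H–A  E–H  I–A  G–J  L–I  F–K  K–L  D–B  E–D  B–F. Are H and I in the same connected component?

Yes

From H we can reach A, B, D, E, F, H, I, K, L, which includes I.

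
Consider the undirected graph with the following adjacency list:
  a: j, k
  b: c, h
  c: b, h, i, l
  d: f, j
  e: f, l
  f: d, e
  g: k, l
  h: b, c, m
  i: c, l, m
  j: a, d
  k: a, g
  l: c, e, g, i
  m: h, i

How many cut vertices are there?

1

Removing l increases the component count from 1 to 2, so l is a cut vertex.
By contrast removing h leaves 1 component; it is not a cut vertex. No other vertex is a cut vertex either.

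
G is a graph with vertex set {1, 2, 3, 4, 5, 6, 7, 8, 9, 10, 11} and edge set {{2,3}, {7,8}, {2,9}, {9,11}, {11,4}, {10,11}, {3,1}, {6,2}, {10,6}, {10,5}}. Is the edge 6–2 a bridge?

After removing 6–2, the path 6-10-11-9-2 still connects them, so the edge is not a bridge.

No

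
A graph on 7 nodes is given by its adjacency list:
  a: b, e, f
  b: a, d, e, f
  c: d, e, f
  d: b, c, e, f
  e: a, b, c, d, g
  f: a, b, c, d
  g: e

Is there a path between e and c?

From e we can reach a, b, c, d, e, f, g, which includes c.

Yes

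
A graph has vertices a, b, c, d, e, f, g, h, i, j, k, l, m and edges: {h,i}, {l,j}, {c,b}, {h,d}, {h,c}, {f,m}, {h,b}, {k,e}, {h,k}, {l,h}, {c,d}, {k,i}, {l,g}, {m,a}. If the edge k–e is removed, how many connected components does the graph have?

Before removal there are 2 components.
k–e is a bridge — removing it separates k's side from e's side.
After removal: 3 components.

3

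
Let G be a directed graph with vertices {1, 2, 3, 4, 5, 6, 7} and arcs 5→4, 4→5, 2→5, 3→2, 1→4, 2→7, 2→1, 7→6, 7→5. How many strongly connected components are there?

{4, 5} are all mutually reachable — one SCC of size 2.
{2} is an SCC by itself.
{6} is an SCC by itself.
{3} is an SCC by itself.
{7} is an SCC by itself.
(and 1 more singleton SCC)
That gives 6 strongly connected components.

6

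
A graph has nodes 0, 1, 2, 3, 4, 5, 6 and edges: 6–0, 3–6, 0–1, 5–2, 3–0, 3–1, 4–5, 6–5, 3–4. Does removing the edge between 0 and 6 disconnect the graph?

After removing 0–6, the path 0-3-6 still connects them, so the edge is not a bridge.

No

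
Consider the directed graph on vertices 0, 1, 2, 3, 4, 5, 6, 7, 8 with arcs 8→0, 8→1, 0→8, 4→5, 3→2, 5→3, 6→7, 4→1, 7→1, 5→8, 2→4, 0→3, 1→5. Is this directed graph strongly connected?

No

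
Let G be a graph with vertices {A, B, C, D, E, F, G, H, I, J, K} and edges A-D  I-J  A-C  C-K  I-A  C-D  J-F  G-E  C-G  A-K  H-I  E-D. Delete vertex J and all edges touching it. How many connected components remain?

3

With J gone, the remaining components are: {B}; {F}; {A, C, D, E, G, H, I, K}.
That is 3 components.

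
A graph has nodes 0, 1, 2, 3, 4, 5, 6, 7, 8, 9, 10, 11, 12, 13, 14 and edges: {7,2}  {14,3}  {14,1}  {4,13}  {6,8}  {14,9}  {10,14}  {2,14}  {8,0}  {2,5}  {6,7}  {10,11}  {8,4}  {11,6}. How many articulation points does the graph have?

Removing 2 increases the component count from 2 to 3, so 2 is a cut vertex.
Removing 4 increases the component count from 2 to 3, so 4 is a cut vertex.
Removing 6 increases the component count from 2 to 3, so 6 is a cut vertex.
Likewise 8, 14 are cut vertices.
By contrast removing 3 leaves 2 components; it is not a cut vertex. No other vertex is a cut vertex either.

5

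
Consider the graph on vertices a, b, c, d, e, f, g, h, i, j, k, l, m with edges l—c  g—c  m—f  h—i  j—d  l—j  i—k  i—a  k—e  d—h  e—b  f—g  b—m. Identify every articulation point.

Removing i increases the component count from 1 to 2, so i is a cut vertex.
By contrast removing e leaves 1 component; it is not a cut vertex. No other vertex is a cut vertex either.

i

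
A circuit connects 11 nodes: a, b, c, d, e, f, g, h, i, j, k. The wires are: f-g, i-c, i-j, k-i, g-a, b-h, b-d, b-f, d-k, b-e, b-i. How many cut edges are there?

7

The edges on the cycle b-d-k-i-b are not bridges since each lies on that cycle.
But removing b-h disconnects b from h; removing c-i disconnects c from i; removing f-g disconnects f from g; removing j-i disconnects j from i — these are bridges.
In total 7 edges are bridges.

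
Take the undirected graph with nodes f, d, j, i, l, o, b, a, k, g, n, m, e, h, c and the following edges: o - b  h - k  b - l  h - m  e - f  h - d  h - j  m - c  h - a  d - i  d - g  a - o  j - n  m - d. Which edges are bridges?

a-h, a-o, b-l, b-o, c-m, d-g, d-i, e-f, h-j, h-k, j-n

The edges on the cycle h-m-d-h are not bridges since each lies on that cycle.
But removing n - j disconnects n from j; removing h - a disconnects h from a; removing e - f disconnects e from f; removing a - o disconnects a from o — these are bridges.
In total 11 edges are bridges.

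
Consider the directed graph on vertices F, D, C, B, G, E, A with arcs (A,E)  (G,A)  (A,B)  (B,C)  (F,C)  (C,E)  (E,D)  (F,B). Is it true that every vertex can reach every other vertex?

There is no directed path from D to B, so the graph is not strongly connected.

No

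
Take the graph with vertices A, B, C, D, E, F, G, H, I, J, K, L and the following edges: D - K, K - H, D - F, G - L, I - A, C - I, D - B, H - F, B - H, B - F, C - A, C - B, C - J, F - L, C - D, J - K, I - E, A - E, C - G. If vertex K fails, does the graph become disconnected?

Deleting K leaves 1 component (was 1) (its neighbors D, H, J remain connected to each other), so K is not a cut vertex.

No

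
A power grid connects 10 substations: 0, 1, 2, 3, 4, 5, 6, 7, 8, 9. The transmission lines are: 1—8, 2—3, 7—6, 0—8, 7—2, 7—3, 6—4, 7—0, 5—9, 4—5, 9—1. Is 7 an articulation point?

Deleting 7 raises the number of components from 1 to 2, so 7 is a cut vertex.

Yes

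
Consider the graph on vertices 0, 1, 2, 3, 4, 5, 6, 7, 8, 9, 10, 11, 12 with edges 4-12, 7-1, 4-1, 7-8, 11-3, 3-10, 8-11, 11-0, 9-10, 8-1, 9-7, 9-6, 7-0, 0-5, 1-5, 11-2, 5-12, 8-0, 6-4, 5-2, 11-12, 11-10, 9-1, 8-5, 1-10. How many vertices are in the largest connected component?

13

Starting from 0 we can reach 0, 1, 2, 3, 4, 5, 6, 7, 8, 9, 10, 11, 12. That is one component of size 13.
The largest has 13 vertices.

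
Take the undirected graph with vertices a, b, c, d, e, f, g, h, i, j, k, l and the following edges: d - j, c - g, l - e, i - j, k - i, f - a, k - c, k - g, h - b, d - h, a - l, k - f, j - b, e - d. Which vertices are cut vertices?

k

Removing k increases the component count from 1 to 2, so k is a cut vertex.
By contrast removing h leaves 1 component; it is not a cut vertex. No other vertex is a cut vertex either.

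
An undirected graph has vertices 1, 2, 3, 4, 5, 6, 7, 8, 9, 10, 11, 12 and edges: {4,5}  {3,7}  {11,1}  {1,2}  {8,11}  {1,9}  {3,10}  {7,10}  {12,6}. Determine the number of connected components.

4

Starting from 4 we can reach 4, 5. That is one component of size 2.
Starting from 6 we can reach 6, 12. That is one component of size 2.
Starting from 3 we can reach 3, 7, 10. That is one component of size 3.
Starting from 1 we can reach 1, 2, 8, 9, 11. That is one component of size 5.
Total: 4 components.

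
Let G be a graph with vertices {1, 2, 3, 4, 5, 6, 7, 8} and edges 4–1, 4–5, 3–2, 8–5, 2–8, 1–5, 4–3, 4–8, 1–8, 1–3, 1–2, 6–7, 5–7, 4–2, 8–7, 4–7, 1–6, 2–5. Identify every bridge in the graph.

none

The edges on the cycle 4-1-6-7-4 are not bridges since each lies on that cycle.
Every edge lies on some cycle, so there are no bridges.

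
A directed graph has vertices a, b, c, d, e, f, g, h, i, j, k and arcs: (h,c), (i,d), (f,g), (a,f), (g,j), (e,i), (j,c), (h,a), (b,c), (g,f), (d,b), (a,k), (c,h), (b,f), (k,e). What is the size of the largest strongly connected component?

11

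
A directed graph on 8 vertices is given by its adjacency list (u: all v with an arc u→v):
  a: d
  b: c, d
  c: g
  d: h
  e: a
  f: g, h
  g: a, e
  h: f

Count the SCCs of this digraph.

3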